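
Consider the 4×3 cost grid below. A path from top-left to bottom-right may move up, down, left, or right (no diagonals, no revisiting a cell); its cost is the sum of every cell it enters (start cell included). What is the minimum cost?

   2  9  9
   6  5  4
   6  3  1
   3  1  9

26

Best path: [0,0] [1,0] [1,1] [2,1] [2,2] [3,2]
Cost: 2 + 6 + 5 + 3 + 1 + 9 = 26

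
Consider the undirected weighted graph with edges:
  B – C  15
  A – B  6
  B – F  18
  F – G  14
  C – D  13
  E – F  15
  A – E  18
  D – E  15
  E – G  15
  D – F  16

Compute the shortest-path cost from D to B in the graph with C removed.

Some routes from D to B avoiding C:
D-E-F-B: 15 + 15 + 18 = 48
D-E-A-B: 15 + 18 + 6 = 39
D-F-E-A-B: 16 + 15 + 18 + 6 = 55
D-F-B: 16 + 18 = 34
Shortest: 34.

34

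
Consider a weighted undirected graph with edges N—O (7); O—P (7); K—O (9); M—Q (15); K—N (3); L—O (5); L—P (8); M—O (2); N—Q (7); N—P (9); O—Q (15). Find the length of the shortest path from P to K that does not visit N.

Candidate routes:
P -> L -> O -> K: 8 + 5 + 9 = 22
P -> O -> K: 7 + 9 = 16
Shortest: 16.

16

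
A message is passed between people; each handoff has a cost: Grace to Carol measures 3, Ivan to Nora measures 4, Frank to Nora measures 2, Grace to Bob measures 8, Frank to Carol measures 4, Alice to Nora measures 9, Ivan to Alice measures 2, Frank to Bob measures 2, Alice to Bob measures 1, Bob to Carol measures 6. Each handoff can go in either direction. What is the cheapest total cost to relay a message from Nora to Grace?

9

Comparing a few candidate routes:
Nora - Ivan - Alice - Bob - Grace: 4 + 2 + 1 + 8 = 15
Nora - Frank - Bob - Grace: 2 + 2 + 8 = 12
Nora - Frank - Carol - Grace: 2 + 4 + 3 = 9
Nora - Frank - Bob - Carol - Grace: 2 + 2 + 6 + 3 = 13
Best route has total 9.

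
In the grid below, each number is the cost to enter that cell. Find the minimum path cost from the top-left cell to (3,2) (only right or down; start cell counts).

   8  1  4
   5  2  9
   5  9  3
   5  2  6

28

Take [0,0] [0,1] [1,1] [2,1] [3,1] [3,2] for a total of 8 + 1 + 2 + 9 + 2 + 6 = 28.
For comparison, the top-then-right route costs 31.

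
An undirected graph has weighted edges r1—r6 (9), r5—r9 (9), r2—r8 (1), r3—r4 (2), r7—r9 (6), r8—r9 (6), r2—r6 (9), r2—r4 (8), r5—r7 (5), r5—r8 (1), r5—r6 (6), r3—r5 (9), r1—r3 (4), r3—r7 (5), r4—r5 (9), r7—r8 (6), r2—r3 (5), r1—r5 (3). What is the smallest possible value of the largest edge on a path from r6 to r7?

Checking several routes:
r6→r5→r8→r7: max(6, 1, 6) = 6
r6→r5→r8→r9→r7: max(6, 1, 6, 6) = 6
r6→r5→r8→r2→r3→r7: max(6, 1, 1, 5, 5) = 6
r6→r5→r7: max(6, 5) = 6
Smallest bottleneck: 6.

6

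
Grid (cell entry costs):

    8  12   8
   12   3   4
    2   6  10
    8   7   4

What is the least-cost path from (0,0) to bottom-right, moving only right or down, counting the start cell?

39

Cheapest: [0,0] -> [1,0] -> [2,0] -> [2,1] -> [3,1] -> [3,2]
  8 + 12 + 2 + 6 + 7 + 4 = 39
For comparison, the top-then-right route costs 46.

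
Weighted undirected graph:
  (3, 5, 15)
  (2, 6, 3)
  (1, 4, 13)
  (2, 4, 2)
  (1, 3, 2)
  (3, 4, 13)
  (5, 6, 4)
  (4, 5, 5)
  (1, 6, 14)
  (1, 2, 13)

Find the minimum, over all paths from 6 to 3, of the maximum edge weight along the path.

13

A few of the 6→3 routes:
6 - 5 - 4 - 1 - 3: max(4, 5, 13, 2) = 13
6 - 2 - 1 - 3: max(3, 13, 2) = 13
6 - 5 - 4 - 2 - 1 - 3: max(4, 5, 2, 13, 2) = 13
6 - 5 - 4 - 3: max(4, 5, 13) = 13
6 - 2 - 1 - 4 - 3: max(3, 13, 13, 13) = 13
The minimum achievable maximum is 13.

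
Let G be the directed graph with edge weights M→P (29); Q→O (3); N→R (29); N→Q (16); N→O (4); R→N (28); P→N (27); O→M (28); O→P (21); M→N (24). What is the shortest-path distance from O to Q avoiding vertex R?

64

Candidate routes:
O -> M -> P -> N -> Q: 28 + 29 + 27 + 16 = 100
O -> M -> N -> Q: 28 + 24 + 16 = 68
O -> P -> N -> Q: 21 + 27 + 16 = 64
Shortest: 64.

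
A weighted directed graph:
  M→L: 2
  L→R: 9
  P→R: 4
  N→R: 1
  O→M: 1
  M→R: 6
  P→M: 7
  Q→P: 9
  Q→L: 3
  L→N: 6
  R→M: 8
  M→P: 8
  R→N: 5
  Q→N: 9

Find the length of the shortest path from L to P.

Routes from L to P:
L-N-R-M-P: 6 + 1 + 8 + 8 = 23
L-R-M-P: 9 + 8 + 8 = 25
The minimum is 23.

23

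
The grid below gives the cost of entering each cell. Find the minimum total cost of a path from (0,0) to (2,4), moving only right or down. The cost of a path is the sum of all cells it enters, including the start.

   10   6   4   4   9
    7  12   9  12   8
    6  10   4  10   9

Path [0,0] → [0,1] → [0,2] → [0,3] → [0,4] → [1,4] → [2,4]: 10 + 6 + 4 + 4 + 9 + 8 + 9 = 50.

50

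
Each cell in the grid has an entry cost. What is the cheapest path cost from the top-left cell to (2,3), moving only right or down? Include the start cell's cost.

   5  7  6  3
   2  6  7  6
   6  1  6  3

23

Take [0,0]→[1,0]→[1,1]→[2,1]→[2,2]→[2,3] for a total of 5 + 2 + 6 + 1 + 6 + 3 = 23.
For comparison, the top-then-right route costs 30.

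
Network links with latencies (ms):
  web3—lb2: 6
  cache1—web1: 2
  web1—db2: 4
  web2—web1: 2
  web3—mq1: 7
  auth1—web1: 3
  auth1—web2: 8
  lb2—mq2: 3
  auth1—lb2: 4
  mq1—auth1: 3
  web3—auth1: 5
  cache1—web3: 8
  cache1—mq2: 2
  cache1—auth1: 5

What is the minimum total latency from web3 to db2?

A few of the web3→db2 routes:
web3 → auth1 → web1 → db2: 5 + 3 + 4 = 12
web3 → mq1 → auth1 → web1 → db2: 7 + 3 + 3 + 4 = 17
web3 → lb2 → mq2 → cache1 → web1 → db2: 6 + 3 + 2 + 2 + 4 = 17
web3 → cache1 → web1 → db2: 8 + 2 + 4 = 14
web3 → auth1 → cache1 → web1 → db2: 5 + 5 + 2 + 4 = 16
The minimum is 12 ms.

12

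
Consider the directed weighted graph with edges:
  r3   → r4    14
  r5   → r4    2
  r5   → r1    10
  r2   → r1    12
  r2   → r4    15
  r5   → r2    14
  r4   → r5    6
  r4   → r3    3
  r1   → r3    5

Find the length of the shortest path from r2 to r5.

Routes from r2 to r5:
r2 → r4 → r5: 15 + 6 = 21
r2 → r1 → r3 → r4 → r5: 12 + 5 + 14 + 6 = 37
Best route has total 21.

21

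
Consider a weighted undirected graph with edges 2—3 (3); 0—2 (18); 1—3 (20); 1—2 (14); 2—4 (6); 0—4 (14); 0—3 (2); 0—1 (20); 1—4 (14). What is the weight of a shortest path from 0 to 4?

Checking several routes:
0 - 3 - 2 - 1 - 4: 2 + 3 + 14 + 14 = 33
0 - 3 - 2 - 4: 2 + 3 + 6 = 11
0 - 4: 14
0 - 2 - 4: 18 + 6 = 24
0 - 1 - 4: 20 + 14 = 34
Best route has total 11.

11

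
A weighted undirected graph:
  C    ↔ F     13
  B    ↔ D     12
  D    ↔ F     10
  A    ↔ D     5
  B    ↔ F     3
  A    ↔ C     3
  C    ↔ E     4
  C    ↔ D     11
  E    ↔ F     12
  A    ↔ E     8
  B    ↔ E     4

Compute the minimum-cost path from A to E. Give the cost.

7

A few of the A→E routes:
A → D → C → E: 5 + 11 + 4 = 20
A → E: 8
A → C → E: 3 + 4 = 7
A → D → B → E: 5 + 12 + 4 = 21
The minimum is 7.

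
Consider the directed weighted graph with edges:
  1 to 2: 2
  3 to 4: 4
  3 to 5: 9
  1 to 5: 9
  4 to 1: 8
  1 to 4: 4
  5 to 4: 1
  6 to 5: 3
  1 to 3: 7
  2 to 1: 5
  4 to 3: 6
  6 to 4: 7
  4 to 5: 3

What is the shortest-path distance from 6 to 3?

Paths from 6 to 3:
6 → 5 → 4 → 3: 3 + 1 + 6 = 10
6 → 4 → 3: 7 + 6 = 13
6 → 5 → 4 → 1 → 3: 3 + 1 + 8 + 7 = 19
6 → 4 → 1 → 3: 7 + 8 + 7 = 22
Shortest: 10.

10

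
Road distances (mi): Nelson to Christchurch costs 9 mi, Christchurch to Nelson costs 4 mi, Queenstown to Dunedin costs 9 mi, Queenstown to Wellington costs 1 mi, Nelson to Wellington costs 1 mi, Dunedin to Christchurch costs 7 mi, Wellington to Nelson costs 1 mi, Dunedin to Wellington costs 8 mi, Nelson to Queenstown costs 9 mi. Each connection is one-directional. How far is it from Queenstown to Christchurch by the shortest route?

11

Candidate routes:
Queenstown-Dunedin-Wellington-Nelson-Christchurch: 9 + 8 + 1 + 9 = 27
Queenstown-Wellington-Nelson-Christchurch: 1 + 1 + 9 = 11
Queenstown-Dunedin-Christchurch: 9 + 7 = 16
Best route has total 11 mi.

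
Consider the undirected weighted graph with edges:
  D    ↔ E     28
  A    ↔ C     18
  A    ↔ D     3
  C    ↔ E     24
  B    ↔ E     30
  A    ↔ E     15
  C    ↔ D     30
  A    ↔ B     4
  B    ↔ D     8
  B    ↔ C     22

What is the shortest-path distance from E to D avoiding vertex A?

Checking several routes:
E → C → D: 24 + 30 = 54
E → C → B → D: 24 + 22 + 8 = 54
E → D: 28
E → B → D: 30 + 8 = 38
Shortest: 28.

28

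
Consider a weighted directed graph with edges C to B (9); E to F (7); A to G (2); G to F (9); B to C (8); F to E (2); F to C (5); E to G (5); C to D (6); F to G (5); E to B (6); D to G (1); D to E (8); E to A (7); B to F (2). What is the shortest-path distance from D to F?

10

Checking several routes:
D→E→F: 8 + 7 = 15
D→G→F: 1 + 9 = 10
D→E→B→F: 8 + 6 + 2 = 16
Best route has total 10.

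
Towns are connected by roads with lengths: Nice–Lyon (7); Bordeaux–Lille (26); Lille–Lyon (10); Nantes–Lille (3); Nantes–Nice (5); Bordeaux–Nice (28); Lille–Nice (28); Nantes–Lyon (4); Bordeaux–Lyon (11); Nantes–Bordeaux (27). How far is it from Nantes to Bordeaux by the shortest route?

15

A few of the Nantes→Bordeaux routes:
Nantes→Bordeaux: 27
Nantes→Lille→Lyon→Bordeaux: 3 + 10 + 11 = 24
Nantes→Nice→Bordeaux: 5 + 28 = 33
Nantes→Lille→Bordeaux: 3 + 26 = 29
Nantes→Nice→Lyon→Bordeaux: 5 + 7 + 11 = 23
Nantes→Lyon→Bordeaux: 4 + 11 = 15
The minimum is 15.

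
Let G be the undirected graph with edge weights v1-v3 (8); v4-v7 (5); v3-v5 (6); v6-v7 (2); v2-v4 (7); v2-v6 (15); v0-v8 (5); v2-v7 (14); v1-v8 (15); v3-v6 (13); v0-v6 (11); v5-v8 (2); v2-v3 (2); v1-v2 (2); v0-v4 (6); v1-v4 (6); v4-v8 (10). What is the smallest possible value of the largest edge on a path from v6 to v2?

6

Comparing a few candidate routes:
v6 -> v7 -> v4 -> v0 -> v8 -> v5 -> v3 -> v2: max(2, 5, 6, 5, 2, 6, 2) = 6
v6 -> v7 -> v4 -> v0 -> v8 -> v5 -> v3 -> v1 -> v2: max(2, 5, 6, 5, 2, 6, 8, 2) = 8
v6 -> v7 -> v4 -> v1 -> v2: max(2, 5, 6, 2) = 6
v6 -> v7 -> v4 -> v2: max(2, 5, 7) = 7
Smallest bottleneck: 6.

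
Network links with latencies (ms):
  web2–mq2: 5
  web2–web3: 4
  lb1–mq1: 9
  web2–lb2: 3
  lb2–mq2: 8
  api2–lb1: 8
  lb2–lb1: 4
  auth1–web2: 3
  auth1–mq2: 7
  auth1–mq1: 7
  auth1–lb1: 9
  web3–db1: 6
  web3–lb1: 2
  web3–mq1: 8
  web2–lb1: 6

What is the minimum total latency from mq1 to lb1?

9

A few of the mq1→lb1 routes:
mq1 → lb1: 9
mq1 → web3 → lb1: 8 + 2 = 10
mq1 → auth1 → web2 → web3 → lb1: 7 + 3 + 4 + 2 = 16
The minimum is 9 ms.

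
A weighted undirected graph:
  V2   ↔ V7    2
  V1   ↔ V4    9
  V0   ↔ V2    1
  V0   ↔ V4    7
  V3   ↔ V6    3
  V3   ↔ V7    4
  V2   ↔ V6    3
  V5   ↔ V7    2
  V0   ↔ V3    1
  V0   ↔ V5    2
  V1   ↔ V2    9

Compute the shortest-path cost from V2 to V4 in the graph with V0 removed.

18

Paths from V2 to V4 avoiding V0:
V2 - V1 - V4: 9 + 9 = 18
Shortest: 18.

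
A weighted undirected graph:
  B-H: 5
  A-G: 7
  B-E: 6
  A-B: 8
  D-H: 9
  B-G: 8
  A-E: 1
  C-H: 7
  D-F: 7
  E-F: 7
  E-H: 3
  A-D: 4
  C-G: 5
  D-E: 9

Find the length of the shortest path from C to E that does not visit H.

Some routes from C to E avoiding H:
C → G → A → E: 5 + 7 + 1 = 13
C → G → A → D → F → E: 5 + 7 + 4 + 7 + 7 = 30
C → G → B → E: 5 + 8 + 6 = 19
C → G → B → A → E: 5 + 8 + 8 + 1 = 22
C → G → A → D → E: 5 + 7 + 4 + 9 = 25
C → G → A → B → E: 5 + 7 + 8 + 6 = 26
Shortest: 13.

13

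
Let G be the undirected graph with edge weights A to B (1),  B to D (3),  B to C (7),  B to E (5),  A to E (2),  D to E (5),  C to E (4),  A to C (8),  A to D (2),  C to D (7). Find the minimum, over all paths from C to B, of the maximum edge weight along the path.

A few of the C→B routes:
C - E - D - B: max(4, 5, 3) = 5
C - E - D - A - B: max(4, 5, 2, 1) = 5
C - E - A - B: max(4, 2, 1) = 4
C - E - A - D - B: max(4, 2, 2, 3) = 4
Best route has worst link 4.

4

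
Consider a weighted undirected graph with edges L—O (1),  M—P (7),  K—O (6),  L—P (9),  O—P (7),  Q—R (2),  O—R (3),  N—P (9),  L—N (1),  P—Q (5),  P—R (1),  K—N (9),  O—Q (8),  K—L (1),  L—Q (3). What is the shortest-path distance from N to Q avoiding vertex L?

A few of the N→Q routes:
N-K-O-R-Q: 9 + 6 + 3 + 2 = 20
N-P-O-R-Q: 9 + 7 + 3 + 2 = 21
N-P-R-O-Q: 9 + 1 + 3 + 8 = 21
N-P-Q: 9 + 5 = 14
N-P-R-Q: 9 + 1 + 2 = 12
Best route has total 12.

12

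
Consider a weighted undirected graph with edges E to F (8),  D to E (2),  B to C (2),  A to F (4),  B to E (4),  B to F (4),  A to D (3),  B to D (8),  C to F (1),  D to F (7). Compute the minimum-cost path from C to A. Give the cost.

5

Checking several routes:
C→B→E→D→A: 2 + 4 + 2 + 3 = 11
C→F→D→A: 1 + 7 + 3 = 11
C→F→A: 1 + 4 = 5
C→B→F→A: 2 + 4 + 4 = 10
Best route has total 5.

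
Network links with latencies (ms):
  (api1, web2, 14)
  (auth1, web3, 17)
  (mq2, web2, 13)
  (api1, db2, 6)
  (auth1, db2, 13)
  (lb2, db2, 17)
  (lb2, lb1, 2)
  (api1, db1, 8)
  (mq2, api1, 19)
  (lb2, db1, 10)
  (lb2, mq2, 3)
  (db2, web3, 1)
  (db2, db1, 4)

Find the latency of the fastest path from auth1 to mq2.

Comparing a few candidate routes:
auth1 → web3 → db2 → db1 → lb2 → mq2: 17 + 1 + 4 + 10 + 3 = 35
auth1 → db2 → db1 → lb2 → mq2: 13 + 4 + 10 + 3 = 30
auth1 → db2 → api1 → mq2: 13 + 6 + 19 = 38
auth1 → db2 → lb2 → mq2: 13 + 17 + 3 = 33
auth1 → web3 → db2 → lb2 → mq2: 17 + 1 + 17 + 3 = 38
Best route has total 30 ms.

30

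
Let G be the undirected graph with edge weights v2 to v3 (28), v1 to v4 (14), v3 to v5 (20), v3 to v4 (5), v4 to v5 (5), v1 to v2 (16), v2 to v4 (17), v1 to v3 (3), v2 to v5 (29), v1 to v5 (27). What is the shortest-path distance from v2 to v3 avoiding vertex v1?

22

Some routes from v2 to v3 avoiding v1:
v2 -> v5 -> v4 -> v3: 29 + 5 + 5 = 39
v2 -> v4 -> v3: 17 + 5 = 22
v2 -> v3: 28
Shortest: 22.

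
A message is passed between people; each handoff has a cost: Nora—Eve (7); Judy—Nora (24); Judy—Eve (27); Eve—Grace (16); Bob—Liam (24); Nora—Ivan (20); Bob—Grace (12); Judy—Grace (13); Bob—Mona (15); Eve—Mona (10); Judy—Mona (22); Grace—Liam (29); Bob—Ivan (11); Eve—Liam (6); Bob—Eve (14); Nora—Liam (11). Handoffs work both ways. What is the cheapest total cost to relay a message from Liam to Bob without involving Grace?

20

Comparing a few candidate routes:
Liam→Bob: 24
Liam→Eve→Bob: 6 + 14 = 20
Liam→Nora→Ivan→Bob: 11 + 20 + 11 = 42
Liam→Eve→Mona→Bob: 6 + 10 + 15 = 31
Liam→Nora→Eve→Bob: 11 + 7 + 14 = 32
Shortest: 20.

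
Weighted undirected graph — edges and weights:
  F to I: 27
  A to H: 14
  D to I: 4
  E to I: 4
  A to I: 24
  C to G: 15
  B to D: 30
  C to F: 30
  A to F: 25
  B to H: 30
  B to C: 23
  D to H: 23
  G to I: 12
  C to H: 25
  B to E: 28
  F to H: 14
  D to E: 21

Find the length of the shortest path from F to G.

39

Comparing a few candidate routes:
F -> C -> G: 30 + 15 = 45
F -> H -> D -> I -> G: 14 + 23 + 4 + 12 = 53
F -> I -> G: 27 + 12 = 39
The minimum is 39.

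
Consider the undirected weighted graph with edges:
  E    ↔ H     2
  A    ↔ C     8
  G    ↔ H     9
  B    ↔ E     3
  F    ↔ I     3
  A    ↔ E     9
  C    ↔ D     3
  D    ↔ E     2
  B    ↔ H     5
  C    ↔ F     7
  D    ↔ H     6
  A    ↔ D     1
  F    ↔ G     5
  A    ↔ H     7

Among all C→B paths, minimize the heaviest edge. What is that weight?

3

Comparing a few candidate routes:
C → D → H → B: max(3, 6, 5) = 6
C → D → H → E → B: max(3, 6, 2, 3) = 6
C → D → E → H → B: max(3, 2, 2, 5) = 5
C → D → E → B: max(3, 2, 3) = 3
C → D → A → H → B: max(3, 1, 7, 5) = 7
C → D → A → H → E → B: max(3, 1, 7, 2, 3) = 7
The minimum achievable maximum is 3.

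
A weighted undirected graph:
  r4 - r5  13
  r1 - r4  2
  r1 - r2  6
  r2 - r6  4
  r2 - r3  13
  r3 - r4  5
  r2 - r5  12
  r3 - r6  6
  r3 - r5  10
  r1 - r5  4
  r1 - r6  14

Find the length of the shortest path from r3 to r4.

5

Some routes from r3 to r4:
r3 → r6 → r2 → r1 → r4: 6 + 4 + 6 + 2 = 18
r3 → r2 → r1 → r4: 13 + 6 + 2 = 21
r3 → r4: 5
r3 → r6 → r1 → r4: 6 + 14 + 2 = 22
r3 → r5 → r1 → r4: 10 + 4 + 2 = 16
Best route has total 5.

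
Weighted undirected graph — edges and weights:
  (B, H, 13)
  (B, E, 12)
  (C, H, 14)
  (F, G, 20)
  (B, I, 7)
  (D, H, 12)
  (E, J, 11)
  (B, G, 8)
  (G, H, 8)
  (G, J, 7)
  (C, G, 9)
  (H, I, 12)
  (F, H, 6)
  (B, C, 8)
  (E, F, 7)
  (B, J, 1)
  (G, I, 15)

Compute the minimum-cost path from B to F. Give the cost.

Checking several routes:
B -> J -> E -> F: 1 + 11 + 7 = 19
B -> J -> G -> H -> F: 1 + 7 + 8 + 6 = 22
B -> E -> F: 12 + 7 = 19
B -> H -> F: 13 + 6 = 19
Shortest: 19.

19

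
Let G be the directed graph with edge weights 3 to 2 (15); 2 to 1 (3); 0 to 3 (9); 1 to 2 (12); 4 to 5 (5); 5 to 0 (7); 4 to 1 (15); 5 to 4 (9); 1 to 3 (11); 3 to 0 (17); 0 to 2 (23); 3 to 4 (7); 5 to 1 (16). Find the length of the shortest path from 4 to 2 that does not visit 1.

35

Paths from 4 to 2 avoiding 1:
4 → 5 → 0 → 3 → 2: 5 + 7 + 9 + 15 = 36
4 → 5 → 0 → 2: 5 + 7 + 23 = 35
The minimum is 35.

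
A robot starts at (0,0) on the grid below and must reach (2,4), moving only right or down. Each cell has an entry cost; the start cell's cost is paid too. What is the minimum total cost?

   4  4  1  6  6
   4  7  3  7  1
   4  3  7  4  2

22

One optimal route is [0,0] -> [0,1] -> [0,2] -> [1,2] -> [1,3] -> [1,4] -> [2,4].
Its cost is 4 + 4 + 1 + 3 + 7 + 1 + 2 = 22.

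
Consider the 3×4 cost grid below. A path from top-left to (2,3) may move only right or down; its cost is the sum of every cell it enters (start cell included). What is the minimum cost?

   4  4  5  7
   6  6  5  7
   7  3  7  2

Best path: r0c0 -> r0c1 -> r1c1 -> r2c1 -> r2c2 -> r2c3
Cost: 4 + 4 + 6 + 3 + 7 + 2 = 26
(Top row then right column would cost 29.)

26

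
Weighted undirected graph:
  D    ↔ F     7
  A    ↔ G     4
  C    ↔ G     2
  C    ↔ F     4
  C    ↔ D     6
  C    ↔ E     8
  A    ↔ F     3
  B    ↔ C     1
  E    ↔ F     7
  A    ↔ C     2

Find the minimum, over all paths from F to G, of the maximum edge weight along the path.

3

A few of the F→G routes:
F→A→G: max(3, 4) = 4
F→C→G: max(4, 2) = 4
F→A→C→G: max(3, 2, 2) = 3
Smallest bottleneck: 3.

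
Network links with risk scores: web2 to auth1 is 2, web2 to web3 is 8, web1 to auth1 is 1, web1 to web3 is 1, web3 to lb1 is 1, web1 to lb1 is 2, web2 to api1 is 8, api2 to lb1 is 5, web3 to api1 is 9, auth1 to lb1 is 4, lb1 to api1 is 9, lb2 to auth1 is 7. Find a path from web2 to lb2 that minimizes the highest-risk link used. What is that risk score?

Checking several routes:
web2 → web3 → lb1 → auth1 → lb2: max(8, 1, 4, 7) = 8
web2 → auth1 → lb2: max(2, 7) = 7
web2 → web3 → lb1 → web1 → auth1 → lb2: max(8, 1, 2, 1, 7) = 8
web2 → web3 → web1 → lb1 → auth1 → lb2: max(8, 1, 2, 4, 7) = 8
The minimum achievable maximum is 7.

7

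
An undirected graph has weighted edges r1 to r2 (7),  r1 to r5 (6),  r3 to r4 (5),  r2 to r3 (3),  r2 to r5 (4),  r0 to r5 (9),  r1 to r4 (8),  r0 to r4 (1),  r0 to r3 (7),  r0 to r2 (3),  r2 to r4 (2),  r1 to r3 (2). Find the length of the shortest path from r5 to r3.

7

Some routes from r5 to r3:
r5→r2→r3: 4 + 3 = 7
r5→r2→r4→r3: 4 + 2 + 5 = 11
r5→r1→r3: 6 + 2 = 8
Best route has total 7.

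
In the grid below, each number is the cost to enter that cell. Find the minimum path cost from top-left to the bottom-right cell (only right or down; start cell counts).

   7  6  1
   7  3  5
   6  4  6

Cheapest: (0,0) -> (0,1) -> (0,2) -> (1,2) -> (2,2)
  7 + 6 + 1 + 5 + 6 = 25

25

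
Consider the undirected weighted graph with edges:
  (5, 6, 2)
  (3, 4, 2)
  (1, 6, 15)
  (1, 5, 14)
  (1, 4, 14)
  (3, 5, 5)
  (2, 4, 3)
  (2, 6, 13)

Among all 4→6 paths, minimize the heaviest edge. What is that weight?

Comparing a few candidate routes:
4 → 2 → 6: max(3, 13) = 13
4 → 3 → 5 → 6: max(2, 5, 2) = 5
4 → 1 → 5 → 6: max(14, 14, 2) = 14
The minimum achievable maximum is 5.

5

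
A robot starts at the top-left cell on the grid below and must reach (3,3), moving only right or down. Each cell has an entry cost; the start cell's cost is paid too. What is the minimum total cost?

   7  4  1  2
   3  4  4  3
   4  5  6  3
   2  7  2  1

Path r0c0→r0c1→r0c2→r0c3→r1c3→r2c3→r3c3: 7 + 4 + 1 + 2 + 3 + 3 + 1 = 21.

21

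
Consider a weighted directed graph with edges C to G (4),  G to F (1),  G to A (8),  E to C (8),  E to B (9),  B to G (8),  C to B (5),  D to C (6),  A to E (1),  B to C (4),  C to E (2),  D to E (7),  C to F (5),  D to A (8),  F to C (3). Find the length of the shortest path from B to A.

Paths from B to A:
B - G - A: 8 + 8 = 16
B - C - G - A: 4 + 4 + 8 = 16
Best route has total 16.

16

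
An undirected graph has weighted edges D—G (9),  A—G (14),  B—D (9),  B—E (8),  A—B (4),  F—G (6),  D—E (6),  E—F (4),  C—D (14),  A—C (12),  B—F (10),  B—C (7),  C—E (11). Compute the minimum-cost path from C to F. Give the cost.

15

Some routes from C to F:
C → B → F: 7 + 10 = 17
C → B → E → F: 7 + 8 + 4 = 19
C → E → F: 11 + 4 = 15
Best route has total 15.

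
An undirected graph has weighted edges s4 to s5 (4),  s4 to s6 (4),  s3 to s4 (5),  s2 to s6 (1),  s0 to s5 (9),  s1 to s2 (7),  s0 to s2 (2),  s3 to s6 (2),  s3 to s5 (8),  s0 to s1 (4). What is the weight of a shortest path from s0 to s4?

Comparing a few candidate routes:
s0 → s5 → s4: 9 + 4 = 13
s0 → s2 → s6 → s3 → s4: 2 + 1 + 2 + 5 = 10
s0 → s2 → s6 → s4: 2 + 1 + 4 = 7
Shortest: 7.

7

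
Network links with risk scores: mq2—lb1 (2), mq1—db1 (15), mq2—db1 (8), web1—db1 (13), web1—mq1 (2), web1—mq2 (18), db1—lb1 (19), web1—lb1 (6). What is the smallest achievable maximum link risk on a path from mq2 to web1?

6

Some routes from mq2 to web1:
mq2 → db1 → mq1 → web1: max(8, 15, 2) = 15
mq2 → db1 → web1: max(8, 13) = 13
mq2 → lb1 → web1: max(2, 6) = 6
Smallest bottleneck: 6.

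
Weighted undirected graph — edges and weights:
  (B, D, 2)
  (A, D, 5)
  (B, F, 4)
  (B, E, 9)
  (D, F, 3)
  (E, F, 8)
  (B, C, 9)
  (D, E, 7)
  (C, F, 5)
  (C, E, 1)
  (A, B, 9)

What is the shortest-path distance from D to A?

Some routes from D to A:
D -> F -> C -> B -> A: 3 + 5 + 9 + 9 = 26
D -> E -> B -> A: 7 + 9 + 9 = 25
D -> B -> A: 2 + 9 = 11
D -> A: 5
D -> E -> C -> B -> A: 7 + 1 + 9 + 9 = 26
D -> F -> B -> A: 3 + 4 + 9 = 16
The minimum is 5.

5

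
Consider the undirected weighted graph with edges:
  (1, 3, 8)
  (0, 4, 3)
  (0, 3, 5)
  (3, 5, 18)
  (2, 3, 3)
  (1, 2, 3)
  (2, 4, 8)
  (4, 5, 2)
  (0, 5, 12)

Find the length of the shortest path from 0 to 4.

3

Some routes from 0 to 4:
0 - 3 - 1 - 2 - 4: 5 + 8 + 3 + 8 = 24
0 - 3 - 5 - 4: 5 + 18 + 2 = 25
0 - 5 - 4: 12 + 2 = 14
0 - 4: 3
0 - 3 - 2 - 4: 5 + 3 + 8 = 16
Best route has total 3.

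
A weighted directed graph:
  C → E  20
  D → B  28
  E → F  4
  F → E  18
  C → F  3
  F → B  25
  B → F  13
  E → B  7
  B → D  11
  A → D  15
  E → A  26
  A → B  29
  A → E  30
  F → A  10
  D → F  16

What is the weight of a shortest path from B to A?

Routes from B to A:
B -> D -> F -> A: 11 + 16 + 10 = 37
B -> F -> A: 13 + 10 = 23
B -> D -> F -> E -> A: 11 + 16 + 18 + 26 = 71
B -> F -> E -> A: 13 + 18 + 26 = 57
Best route has total 23.

23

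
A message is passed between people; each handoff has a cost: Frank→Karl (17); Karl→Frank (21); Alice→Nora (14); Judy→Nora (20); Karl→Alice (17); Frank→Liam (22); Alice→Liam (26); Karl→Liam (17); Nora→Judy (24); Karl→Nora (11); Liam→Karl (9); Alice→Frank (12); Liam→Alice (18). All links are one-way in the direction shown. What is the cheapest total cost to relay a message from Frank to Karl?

17

Routes from Frank to Karl:
Frank -> Liam -> Karl: 22 + 9 = 31
Frank -> Karl: 17
Best route has total 17.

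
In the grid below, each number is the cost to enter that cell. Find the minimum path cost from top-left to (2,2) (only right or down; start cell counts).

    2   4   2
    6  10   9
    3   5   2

18

Take [0,0] -> [1,0] -> [2,0] -> [2,1] -> [2,2] for a total of 2 + 6 + 3 + 5 + 2 = 18.
For comparison, the top-then-right route costs 19.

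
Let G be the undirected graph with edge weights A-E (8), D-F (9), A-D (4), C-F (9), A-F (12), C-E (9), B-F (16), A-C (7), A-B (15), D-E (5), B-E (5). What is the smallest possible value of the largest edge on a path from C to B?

7

Some routes from C to B:
C-A-E-B: max(7, 8, 5) = 8
C-A-D-E-B: max(7, 4, 5, 5) = 7
C-F-D-E-B: max(9, 9, 5, 5) = 9
C-E-B: max(9, 5) = 9
C-F-D-A-E-B: max(9, 9, 4, 8, 5) = 9
C-A-F-D-E-B: max(7, 12, 9, 5, 5) = 12
The minimum achievable maximum is 7.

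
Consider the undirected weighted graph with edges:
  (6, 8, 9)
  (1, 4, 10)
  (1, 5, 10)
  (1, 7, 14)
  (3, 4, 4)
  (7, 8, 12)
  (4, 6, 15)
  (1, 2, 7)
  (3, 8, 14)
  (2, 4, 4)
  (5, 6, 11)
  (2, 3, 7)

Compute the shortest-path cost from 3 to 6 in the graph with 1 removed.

Candidate routes:
3→2→4→6: 7 + 4 + 15 = 26
3→4→6: 4 + 15 = 19
3→8→6: 14 + 9 = 23
Best route has total 19.

19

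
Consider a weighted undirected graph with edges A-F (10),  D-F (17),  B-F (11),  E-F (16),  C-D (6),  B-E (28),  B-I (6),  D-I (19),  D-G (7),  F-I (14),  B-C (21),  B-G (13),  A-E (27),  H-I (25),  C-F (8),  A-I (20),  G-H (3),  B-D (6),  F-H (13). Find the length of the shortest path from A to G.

Some routes from A to G:
A→F→B→G: 10 + 11 + 13 = 34
A→F→B→D→G: 10 + 11 + 6 + 7 = 34
A→I→B→D→G: 20 + 6 + 6 + 7 = 39
A→F→C→D→G: 10 + 8 + 6 + 7 = 31
A→F→H→G: 10 + 13 + 3 = 26
A→F→D→G: 10 + 17 + 7 = 34
Shortest: 26.

26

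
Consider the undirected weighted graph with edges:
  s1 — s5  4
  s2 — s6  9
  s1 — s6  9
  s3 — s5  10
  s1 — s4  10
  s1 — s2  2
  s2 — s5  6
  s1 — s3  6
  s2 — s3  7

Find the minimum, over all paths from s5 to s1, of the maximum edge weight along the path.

Checking several routes:
s5-s1: max(4) = 4
s5-s2-s1: max(6, 2) = 6
s5-s2-s3-s1: max(6, 7, 6) = 7
Smallest bottleneck: 4.

4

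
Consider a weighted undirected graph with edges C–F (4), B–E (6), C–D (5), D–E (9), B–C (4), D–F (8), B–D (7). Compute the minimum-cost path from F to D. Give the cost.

Paths from F to D:
F→D: 8
F→C→B→E→D: 4 + 4 + 6 + 9 = 23
F→C→D: 4 + 5 = 9
F→C→B→D: 4 + 4 + 7 = 15
Shortest: 8.

8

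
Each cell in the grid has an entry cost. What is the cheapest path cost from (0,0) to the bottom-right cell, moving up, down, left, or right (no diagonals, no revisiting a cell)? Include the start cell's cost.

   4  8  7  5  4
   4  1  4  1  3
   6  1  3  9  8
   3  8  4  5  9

31

Path r0c0 r1c0 r1c1 r2c1 r2c2 r3c2 r3c3 r3c4: 4 + 4 + 1 + 1 + 3 + 4 + 5 + 9 = 31.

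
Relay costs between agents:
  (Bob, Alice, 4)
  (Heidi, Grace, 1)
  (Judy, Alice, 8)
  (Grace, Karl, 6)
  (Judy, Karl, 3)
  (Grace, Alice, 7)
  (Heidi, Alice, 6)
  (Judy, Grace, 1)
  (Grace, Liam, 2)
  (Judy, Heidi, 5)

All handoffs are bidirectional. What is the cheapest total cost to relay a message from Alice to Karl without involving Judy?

13

Routes from Alice to Karl avoiding Judy:
Alice -> Grace -> Karl: 7 + 6 = 13
Alice -> Heidi -> Grace -> Karl: 6 + 1 + 6 = 13
The minimum is 13.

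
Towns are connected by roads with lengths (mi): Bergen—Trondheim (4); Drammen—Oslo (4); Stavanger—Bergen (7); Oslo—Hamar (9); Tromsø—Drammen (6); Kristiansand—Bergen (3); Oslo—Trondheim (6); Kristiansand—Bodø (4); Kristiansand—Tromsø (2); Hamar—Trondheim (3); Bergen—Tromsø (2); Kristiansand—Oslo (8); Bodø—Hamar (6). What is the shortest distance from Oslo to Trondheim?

A few of the Oslo→Trondheim routes:
Oslo → Kristiansand → Bergen → Trondheim: 8 + 3 + 4 = 15
Oslo → Hamar → Trondheim: 9 + 3 = 12
Oslo → Trondheim: 6
Best route has total 6 mi.

6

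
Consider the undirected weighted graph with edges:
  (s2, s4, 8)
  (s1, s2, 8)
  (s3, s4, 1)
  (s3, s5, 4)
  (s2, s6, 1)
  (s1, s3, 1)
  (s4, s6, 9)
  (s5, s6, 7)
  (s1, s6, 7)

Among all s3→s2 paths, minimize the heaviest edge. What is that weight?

Comparing a few candidate routes:
s3 - s1 - s6 - s2: max(1, 7, 1) = 7
s3 - s4 - s2: max(1, 8) = 8
s3 - s5 - s6 - s2: max(4, 7, 1) = 7
The minimum achievable maximum is 7.

7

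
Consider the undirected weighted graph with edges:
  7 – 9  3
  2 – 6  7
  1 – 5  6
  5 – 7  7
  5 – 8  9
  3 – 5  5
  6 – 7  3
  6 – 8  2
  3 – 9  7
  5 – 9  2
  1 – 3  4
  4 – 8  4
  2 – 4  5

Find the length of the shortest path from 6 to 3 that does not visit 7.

16

Comparing a few candidate routes:
6→8→5→1→3: 2 + 9 + 6 + 4 = 21
6→2→4→8→5→3: 7 + 5 + 4 + 9 + 5 = 30
6→8→5→9→3: 2 + 9 + 2 + 7 = 20
6→8→5→3: 2 + 9 + 5 = 16
Shortest: 16.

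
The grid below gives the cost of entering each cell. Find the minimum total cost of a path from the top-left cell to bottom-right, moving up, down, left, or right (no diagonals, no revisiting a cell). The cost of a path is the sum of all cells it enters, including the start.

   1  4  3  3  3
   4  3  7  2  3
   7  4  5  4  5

Best path: [0,0] [0,1] [0,2] [0,3] [1,3] [1,4] [2,4]
Cost: 1 + 4 + 3 + 3 + 2 + 3 + 5 = 21

21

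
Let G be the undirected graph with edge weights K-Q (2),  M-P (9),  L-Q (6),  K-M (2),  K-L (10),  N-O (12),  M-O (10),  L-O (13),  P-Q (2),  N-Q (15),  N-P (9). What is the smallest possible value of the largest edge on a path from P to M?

Comparing a few candidate routes:
P → N → O → M: max(9, 12, 10) = 12
P → M: max(9) = 9
P → N → O → L → K → M: max(9, 12, 13, 10, 2) = 13
P → Q → K → M: max(2, 2, 2) = 2
P → Q → L → K → M: max(2, 6, 10, 2) = 10
The minimum achievable maximum is 2.

2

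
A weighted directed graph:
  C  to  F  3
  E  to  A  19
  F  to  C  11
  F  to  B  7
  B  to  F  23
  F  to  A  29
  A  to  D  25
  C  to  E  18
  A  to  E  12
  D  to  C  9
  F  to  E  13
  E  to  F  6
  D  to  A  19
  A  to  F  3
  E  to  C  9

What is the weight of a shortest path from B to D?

Candidate routes:
B→F→C→E→A→D: 23 + 11 + 18 + 19 + 25 = 96
B→F→A→D: 23 + 29 + 25 = 77
B→F→E→A→D: 23 + 13 + 19 + 25 = 80
Shortest: 77.

77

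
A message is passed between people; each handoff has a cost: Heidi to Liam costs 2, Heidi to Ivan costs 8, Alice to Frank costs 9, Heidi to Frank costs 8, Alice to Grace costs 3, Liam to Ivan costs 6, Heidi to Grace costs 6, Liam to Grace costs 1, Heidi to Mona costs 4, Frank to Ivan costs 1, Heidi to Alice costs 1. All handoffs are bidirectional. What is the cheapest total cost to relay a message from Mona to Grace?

Some routes from Mona to Grace:
Mona - Heidi - Ivan - Liam - Grace: 4 + 8 + 6 + 1 = 19
Mona - Heidi - Alice - Grace: 4 + 1 + 3 = 8
Mona - Heidi - Grace: 4 + 6 = 10
Mona - Heidi - Liam - Grace: 4 + 2 + 1 = 7
Best route has total 7.

7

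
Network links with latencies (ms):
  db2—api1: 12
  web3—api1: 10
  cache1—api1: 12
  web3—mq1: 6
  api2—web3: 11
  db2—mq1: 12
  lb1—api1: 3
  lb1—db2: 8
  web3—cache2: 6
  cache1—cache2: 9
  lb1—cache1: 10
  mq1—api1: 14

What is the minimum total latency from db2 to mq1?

12

Checking several routes:
db2 → lb1 → api1 → web3 → mq1: 8 + 3 + 10 + 6 = 27
db2 → mq1: 12
db2 → api1 → web3 → mq1: 12 + 10 + 6 = 28
db2 → api1 → mq1: 12 + 14 = 26
db2 → lb1 → api1 → mq1: 8 + 3 + 14 = 25
Best route has total 12 ms.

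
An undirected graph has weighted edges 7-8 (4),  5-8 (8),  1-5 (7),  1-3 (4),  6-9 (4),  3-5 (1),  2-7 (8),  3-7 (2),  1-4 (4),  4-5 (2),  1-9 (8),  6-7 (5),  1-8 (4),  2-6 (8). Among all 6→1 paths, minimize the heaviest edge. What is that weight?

Some routes from 6 to 1:
6-7-3-5-1: max(5, 2, 1, 7) = 7
6-7-3-5-4-1: max(5, 2, 1, 2, 4) = 5
6-2-7-8-1: max(8, 8, 4, 4) = 8
6-7-8-1: max(5, 4, 4) = 5
6-7-3-1: max(5, 2, 4) = 5
The minimum achievable maximum is 5.

5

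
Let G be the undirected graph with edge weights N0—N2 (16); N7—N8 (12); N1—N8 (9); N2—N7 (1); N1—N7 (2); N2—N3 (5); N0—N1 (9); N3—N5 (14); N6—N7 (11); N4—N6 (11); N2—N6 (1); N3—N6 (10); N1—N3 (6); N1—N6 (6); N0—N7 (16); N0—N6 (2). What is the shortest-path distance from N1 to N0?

6

Checking several routes:
N1 → N6 → N0: 6 + 2 = 8
N1 → N0: 9
N1 → N7 → N2 → N6 → N0: 2 + 1 + 1 + 2 = 6
Best route has total 6.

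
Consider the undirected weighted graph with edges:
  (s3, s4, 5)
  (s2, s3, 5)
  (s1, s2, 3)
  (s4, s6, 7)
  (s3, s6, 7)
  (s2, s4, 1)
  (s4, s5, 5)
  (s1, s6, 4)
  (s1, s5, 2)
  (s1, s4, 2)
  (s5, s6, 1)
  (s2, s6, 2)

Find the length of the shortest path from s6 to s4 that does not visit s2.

Some routes from s6 to s4 avoiding s2:
s6 - s5 - s4: 1 + 5 = 6
s6 - s4: 7
s6 - s5 - s1 - s4: 1 + 2 + 2 = 5
s6 - s1 - s4: 4 + 2 = 6
The minimum is 5.

5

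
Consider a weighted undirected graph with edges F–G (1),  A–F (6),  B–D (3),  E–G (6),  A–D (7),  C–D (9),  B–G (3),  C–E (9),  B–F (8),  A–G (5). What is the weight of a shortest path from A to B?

8

Checking several routes:
A -> G -> B: 5 + 3 = 8
A -> D -> B: 7 + 3 = 10
A -> F -> G -> B: 6 + 1 + 3 = 10
Shortest: 8.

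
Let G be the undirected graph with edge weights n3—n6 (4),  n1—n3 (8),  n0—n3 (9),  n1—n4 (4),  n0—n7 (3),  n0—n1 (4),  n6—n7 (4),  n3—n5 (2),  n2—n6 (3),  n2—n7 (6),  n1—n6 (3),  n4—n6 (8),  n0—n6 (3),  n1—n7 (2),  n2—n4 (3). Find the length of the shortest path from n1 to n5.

Comparing a few candidate routes:
n1 -> n6 -> n3 -> n5: 3 + 4 + 2 = 9
n1 -> n3 -> n5: 8 + 2 = 10
n1 -> n7 -> n6 -> n3 -> n5: 2 + 4 + 4 + 2 = 12
n1 -> n7 -> n0 -> n6 -> n3 -> n5: 2 + 3 + 3 + 4 + 2 = 14
n1 -> n0 -> n6 -> n3 -> n5: 4 + 3 + 4 + 2 = 13
The minimum is 9.

9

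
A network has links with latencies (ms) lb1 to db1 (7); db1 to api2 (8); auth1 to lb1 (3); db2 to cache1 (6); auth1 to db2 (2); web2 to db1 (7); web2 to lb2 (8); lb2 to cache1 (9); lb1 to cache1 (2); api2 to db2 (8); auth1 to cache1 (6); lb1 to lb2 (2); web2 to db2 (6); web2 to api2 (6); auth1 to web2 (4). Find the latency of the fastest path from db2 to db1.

12

A few of the db2→db1 routes:
db2→cache1→lb1→db1: 6 + 2 + 7 = 15
db2→auth1→lb1→db1: 2 + 3 + 7 = 12
db2→auth1→web2→db1: 2 + 4 + 7 = 13
db2→web2→db1: 6 + 7 = 13
db2→api2→db1: 8 + 8 = 16
Shortest: 12 ms.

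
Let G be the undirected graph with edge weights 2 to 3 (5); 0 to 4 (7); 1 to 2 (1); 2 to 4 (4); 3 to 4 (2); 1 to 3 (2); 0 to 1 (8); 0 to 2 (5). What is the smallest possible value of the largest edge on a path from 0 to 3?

Comparing a few candidate routes:
0→2→4→3: max(5, 4, 2) = 5
0→2→3: max(5, 5) = 5
0→4→2→3: max(7, 4, 5) = 7
0→4→3: max(7, 2) = 7
0→2→1→3: max(5, 1, 2) = 5
Best route has worst link 5.

5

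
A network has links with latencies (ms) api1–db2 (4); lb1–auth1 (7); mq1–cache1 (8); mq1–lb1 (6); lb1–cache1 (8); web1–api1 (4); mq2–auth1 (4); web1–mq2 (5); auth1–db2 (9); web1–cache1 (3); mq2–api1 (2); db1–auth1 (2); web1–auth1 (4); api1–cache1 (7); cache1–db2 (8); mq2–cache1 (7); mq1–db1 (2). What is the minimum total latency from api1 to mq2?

2

Some routes from api1 to mq2:
api1 -> web1 -> auth1 -> mq2: 4 + 4 + 4 = 12
api1 -> web1 -> mq2: 4 + 5 = 9
api1 -> mq2: 2
api1 -> cache1 -> mq2: 7 + 7 = 14
Shortest: 2 ms.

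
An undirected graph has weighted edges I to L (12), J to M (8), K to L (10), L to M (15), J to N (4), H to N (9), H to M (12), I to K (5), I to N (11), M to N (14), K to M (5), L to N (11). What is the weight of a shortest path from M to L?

Some routes from M to L:
M -> L: 15
M -> K -> I -> L: 5 + 5 + 12 = 22
M -> J -> N -> L: 8 + 4 + 11 = 23
M -> K -> L: 5 + 10 = 15
M -> N -> L: 14 + 11 = 25
Shortest: 15.

15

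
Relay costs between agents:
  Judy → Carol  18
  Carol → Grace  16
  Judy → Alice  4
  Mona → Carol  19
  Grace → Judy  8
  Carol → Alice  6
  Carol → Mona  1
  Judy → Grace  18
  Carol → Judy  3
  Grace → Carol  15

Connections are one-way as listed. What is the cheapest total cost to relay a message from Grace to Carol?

15

Routes from Grace to Carol:
Grace→Carol: 15
Grace→Judy→Carol: 8 + 18 = 26
The minimum is 15.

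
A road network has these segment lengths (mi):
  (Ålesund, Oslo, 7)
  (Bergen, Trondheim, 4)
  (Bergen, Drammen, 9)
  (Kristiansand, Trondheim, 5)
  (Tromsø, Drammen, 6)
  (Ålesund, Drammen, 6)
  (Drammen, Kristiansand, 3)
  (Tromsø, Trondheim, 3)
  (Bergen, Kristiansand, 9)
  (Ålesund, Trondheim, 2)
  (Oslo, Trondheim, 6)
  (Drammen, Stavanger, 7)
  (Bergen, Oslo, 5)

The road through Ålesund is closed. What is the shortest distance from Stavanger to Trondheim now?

15

A few of the Stavanger→Trondheim routes:
Stavanger - Drammen - Tromsø - Trondheim: 7 + 6 + 3 = 16
Stavanger - Drammen - Kristiansand - Bergen - Trondheim: 7 + 3 + 9 + 4 = 23
Stavanger - Drammen - Bergen - Trondheim: 7 + 9 + 4 = 20
Stavanger - Drammen - Kristiansand - Trondheim: 7 + 3 + 5 = 15
Best route has total 15 mi.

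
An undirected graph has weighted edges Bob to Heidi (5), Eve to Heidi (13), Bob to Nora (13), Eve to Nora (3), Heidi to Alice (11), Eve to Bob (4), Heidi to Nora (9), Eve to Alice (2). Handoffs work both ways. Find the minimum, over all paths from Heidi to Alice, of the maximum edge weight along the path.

Comparing a few candidate routes:
Heidi - Alice: max(11) = 11
Heidi - Bob - Eve - Alice: max(5, 4, 2) = 5
Heidi - Nora - Eve - Alice: max(9, 3, 2) = 9
Heidi - Bob - Nora - Eve - Alice: max(5, 13, 3, 2) = 13
Smallest bottleneck: 5.

5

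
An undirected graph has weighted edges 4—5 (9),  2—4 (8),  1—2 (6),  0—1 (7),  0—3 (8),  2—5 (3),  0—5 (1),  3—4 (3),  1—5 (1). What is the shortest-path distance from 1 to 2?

Some routes from 1 to 2:
1-0-5-2: 7 + 1 + 3 = 11
1-2: 6
1-5-2: 1 + 3 = 4
1-5-4-2: 1 + 9 + 8 = 18
Best route has total 4.

4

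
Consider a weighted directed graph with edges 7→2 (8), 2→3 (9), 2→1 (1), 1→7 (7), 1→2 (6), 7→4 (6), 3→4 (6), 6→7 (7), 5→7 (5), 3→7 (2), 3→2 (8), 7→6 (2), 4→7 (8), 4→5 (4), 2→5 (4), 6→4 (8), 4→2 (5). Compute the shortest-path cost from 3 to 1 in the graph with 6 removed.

9

Checking several routes:
3 -> 4 -> 2 -> 1: 6 + 5 + 1 = 12
3 -> 7 -> 2 -> 1: 2 + 8 + 1 = 11
3 -> 2 -> 1: 8 + 1 = 9
3 -> 7 -> 4 -> 2 -> 1: 2 + 6 + 5 + 1 = 14
3 -> 4 -> 7 -> 2 -> 1: 6 + 8 + 8 + 1 = 23
The minimum is 9.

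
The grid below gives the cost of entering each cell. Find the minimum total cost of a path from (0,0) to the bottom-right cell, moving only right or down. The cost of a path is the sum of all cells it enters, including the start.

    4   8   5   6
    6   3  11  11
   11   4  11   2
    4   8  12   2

Take r0c0→r1c0→r1c1→r2c1→r2c2→r2c3→r3c3 for a total of 4 + 6 + 3 + 4 + 11 + 2 + 2 = 32.
For comparison, the top-then-right route costs 38.

32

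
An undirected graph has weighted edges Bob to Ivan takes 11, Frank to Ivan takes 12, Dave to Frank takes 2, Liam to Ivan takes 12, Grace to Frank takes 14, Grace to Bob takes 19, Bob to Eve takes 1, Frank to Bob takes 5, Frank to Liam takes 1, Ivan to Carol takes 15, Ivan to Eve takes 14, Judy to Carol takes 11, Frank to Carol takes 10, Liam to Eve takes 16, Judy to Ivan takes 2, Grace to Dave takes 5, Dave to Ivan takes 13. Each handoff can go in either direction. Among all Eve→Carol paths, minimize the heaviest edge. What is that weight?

A few of the Eve→Carol routes:
Eve-Bob-Ivan-Liam-Frank-Carol: max(1, 11, 12, 1, 10) = 12
Eve-Bob-Ivan-Frank-Carol: max(1, 11, 12, 10) = 12
Eve-Bob-Frank-Ivan-Judy-Carol: max(1, 5, 12, 2, 11) = 12
Eve-Bob-Frank-Liam-Ivan-Judy-Carol: max(1, 5, 1, 12, 2, 11) = 12
Eve-Bob-Frank-Carol: max(1, 5, 10) = 10
Eve-Bob-Ivan-Judy-Carol: max(1, 11, 2, 11) = 11
The minimum achievable maximum is 10.

10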